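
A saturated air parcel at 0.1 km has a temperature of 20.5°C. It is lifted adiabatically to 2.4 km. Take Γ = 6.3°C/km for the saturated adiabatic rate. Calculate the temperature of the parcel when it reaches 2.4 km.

Saturated adiabatic to 2400 m: -6.3 × 2.3 km = -14.49°C, so T = 6.01°C.

6.01°C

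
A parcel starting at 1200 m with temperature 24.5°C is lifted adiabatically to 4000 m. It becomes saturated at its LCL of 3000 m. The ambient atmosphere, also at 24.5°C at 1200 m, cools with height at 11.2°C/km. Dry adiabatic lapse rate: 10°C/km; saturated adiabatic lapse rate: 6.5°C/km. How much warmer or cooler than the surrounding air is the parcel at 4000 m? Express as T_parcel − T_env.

Parcel:
  1200 → 3000 m (dry, 10°C/km): ΔT = -10 × 1.8 = -18°C → T = 6.5°C
  3000 → 4000 m (saturated, 6.5°C/km): ΔT = -6.5 × 1 = -6.5°C → T = 0°C
Environment:
  1200 → 4000 m (environment, 11.2°C/km): ΔT = -11.2 × 2.8 = -31.36°C → T = -6.86°C
T_parcel − T_env = 0 − (-6.86) = +6.86°C

+6.86°C (parcel warmer than environment)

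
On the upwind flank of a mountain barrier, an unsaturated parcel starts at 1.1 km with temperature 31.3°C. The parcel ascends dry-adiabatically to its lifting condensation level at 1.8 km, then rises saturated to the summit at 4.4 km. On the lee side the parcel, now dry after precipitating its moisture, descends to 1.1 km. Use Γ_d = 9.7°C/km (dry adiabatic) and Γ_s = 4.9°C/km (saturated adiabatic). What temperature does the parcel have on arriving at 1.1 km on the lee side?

43.78°C

Dry to 1800 m: -9.7 × 0.7 km = -6.79°C, so T = 24.51°C.
Saturated to 4400 m: -4.9 × 2.6 km = -12.74°C, so T = 11.77°C.
Dry descent to 1100 m: +9.7 × 3.3 km = +32.01°C, so T = 43.78°C.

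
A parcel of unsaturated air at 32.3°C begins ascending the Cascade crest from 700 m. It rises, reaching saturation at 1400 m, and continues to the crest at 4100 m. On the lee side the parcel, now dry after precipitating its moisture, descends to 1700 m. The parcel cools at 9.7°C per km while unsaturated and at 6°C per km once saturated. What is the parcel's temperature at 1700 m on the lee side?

700–1400 m, dry: Δz = 0.7 km ⇒ ΔT = -6.79°C; T = 25.51°C
1400–4100 m, saturated: Δz = 2.7 km ⇒ ΔT = -16.2°C; T = 9.31°C
4100–1700 m, dry descent: Δz = 2.4 km ⇒ ΔT = +23.28°C; T = 32.59°C

32.59°C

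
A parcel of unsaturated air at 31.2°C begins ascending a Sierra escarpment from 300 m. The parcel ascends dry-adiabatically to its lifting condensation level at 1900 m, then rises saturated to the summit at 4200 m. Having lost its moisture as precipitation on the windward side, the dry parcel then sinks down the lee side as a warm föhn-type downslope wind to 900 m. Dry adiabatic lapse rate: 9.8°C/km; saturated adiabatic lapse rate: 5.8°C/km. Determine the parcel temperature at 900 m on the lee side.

34.52°C

300 → 1900 m (dry, 9.8°C/km): ΔT = -9.8 × 1.6 = -15.68°C → T = 15.52°C
1900 → 4200 m (saturated, 5.8°C/km): ΔT = -5.8 × 2.3 = -13.34°C → T = 2.18°C
4200 → 900 m (dry descent, 9.8°C/km): ΔT = +9.8 × 3.3 = +32.34°C → T = 34.52°C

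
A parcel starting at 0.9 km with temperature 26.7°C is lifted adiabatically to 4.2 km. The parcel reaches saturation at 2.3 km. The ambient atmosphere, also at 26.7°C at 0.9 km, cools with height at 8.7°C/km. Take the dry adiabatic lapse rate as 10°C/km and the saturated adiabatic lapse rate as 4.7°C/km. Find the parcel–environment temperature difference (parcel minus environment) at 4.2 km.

Parcel:
  From 900 m to 2300 m (dry): cools by 10 × 1.4 = 14°C, giving 12.7°C.
  From 2300 m to 4200 m (saturated): cools by 4.7 × 1.9 = 8.93°C, giving 3.77°C.
Environment:
  From 900 m to 4200 m (environment): cools by 8.7 × 3.3 = 28.71°C, giving -2.01°C.
T_parcel − T_env = 3.77 − (-2.01) = +5.78°C

+5.78°C (parcel warmer than environment)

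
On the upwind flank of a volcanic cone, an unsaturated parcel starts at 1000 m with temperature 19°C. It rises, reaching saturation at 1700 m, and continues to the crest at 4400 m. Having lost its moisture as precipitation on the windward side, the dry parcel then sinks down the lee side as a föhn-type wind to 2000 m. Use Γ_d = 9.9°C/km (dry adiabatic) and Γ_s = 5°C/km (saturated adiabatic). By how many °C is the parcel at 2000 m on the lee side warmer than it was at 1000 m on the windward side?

From 1000 m to 1700 m (dry): cools by 9.9 × 0.7 = 6.93°C, giving 12.07°C.
From 1700 m to 4400 m (saturated): cools by 5 × 2.7 = 13.5°C, giving -1.43°C.
From 4400 m to 2000 m (dry descent): warms by 9.9 × 2.4 = 23.76°C, giving 22.33°C.
Net change vs windward start: 22.33 − 19 = +3.33°C

+3.33°C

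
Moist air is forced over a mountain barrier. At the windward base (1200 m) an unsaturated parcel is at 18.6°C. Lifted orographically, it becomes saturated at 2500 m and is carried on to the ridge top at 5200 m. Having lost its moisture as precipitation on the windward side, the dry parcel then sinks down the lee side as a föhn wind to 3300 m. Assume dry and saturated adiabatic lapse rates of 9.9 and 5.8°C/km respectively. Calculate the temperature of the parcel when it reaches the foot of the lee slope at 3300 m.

Dry to 2500 m: -9.9 × 1.3 km = -12.87°C, so T = 5.73°C.
Saturated to 5200 m: -5.8 × 2.7 km = -15.66°C, so T = -9.93°C.
Dry descent to 3300 m: +9.9 × 1.9 km = +18.81°C, so T = 8.88°C.

8.88°C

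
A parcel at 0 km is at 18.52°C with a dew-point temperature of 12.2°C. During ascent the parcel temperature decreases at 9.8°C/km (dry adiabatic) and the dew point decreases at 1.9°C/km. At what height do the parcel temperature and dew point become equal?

0.8 km

T and T_d converge at 9.8 − 1.9 = 7.9°C per km
Height above start = (18.52 − 12.2) / 7.9 = 0.8 km
LCL altitude = 0 m + 800 m = 800 m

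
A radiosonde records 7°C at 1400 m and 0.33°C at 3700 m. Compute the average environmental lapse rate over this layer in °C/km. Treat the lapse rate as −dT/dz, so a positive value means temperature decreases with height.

Γ = −ΔT/Δz = (7 − 0.33) / (3700 − 1400) m
  = 6.67°C / 2.3 km = 2.9°C/km

2.9°C/km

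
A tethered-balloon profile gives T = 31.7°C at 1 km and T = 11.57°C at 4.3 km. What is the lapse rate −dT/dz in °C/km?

Γ = −ΔT/Δz = (31.7 − 11.57) / (4300 − 1000) m
  = 20.13°C / 3.3 km = 6.1°C/km

6.1°C/km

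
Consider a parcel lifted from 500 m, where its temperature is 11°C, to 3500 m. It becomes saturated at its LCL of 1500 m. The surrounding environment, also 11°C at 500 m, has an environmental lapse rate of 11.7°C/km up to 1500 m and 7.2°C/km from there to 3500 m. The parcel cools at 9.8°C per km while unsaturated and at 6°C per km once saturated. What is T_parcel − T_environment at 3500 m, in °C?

+4.3°C (parcel warmer than environment)

Parcel:
  500–1500 m, dry: Δz = 1 km ⇒ ΔT = -9.8°C; T = 1.2°C
  1500–3500 m, saturated: Δz = 2 km ⇒ ΔT = -12°C; T = -10.8°C
Environment:
  500–1500 m, environment, lower layer: Δz = 1 km ⇒ ΔT = -11.7°C; T = -0.7°C
  1500–3500 m, environment, upper layer: Δz = 2 km ⇒ ΔT = -14.4°C; T = -15.1°C
T_parcel − T_env = -10.8 − (-15.1) = +4.3°C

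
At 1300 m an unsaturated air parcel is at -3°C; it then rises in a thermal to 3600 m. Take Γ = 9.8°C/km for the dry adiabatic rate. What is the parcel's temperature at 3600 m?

1300–3600 m, dry adiabatic: Δz = 2.3 km ⇒ ΔT = -22.54°C; T = -25.54°C

-25.54°C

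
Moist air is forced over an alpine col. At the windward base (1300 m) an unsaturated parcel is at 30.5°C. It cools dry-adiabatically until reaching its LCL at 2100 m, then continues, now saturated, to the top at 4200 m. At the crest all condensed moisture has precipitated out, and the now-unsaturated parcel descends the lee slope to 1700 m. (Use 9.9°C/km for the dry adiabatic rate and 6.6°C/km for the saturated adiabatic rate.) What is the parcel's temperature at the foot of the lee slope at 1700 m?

33.47°C

From 1300 m to 2100 m (dry): cools by 9.9 × 0.8 = 7.92°C, giving 22.58°C.
From 2100 m to 4200 m (saturated): cools by 6.6 × 2.1 = 13.86°C, giving 8.72°C.
From 4200 m to 1700 m (dry descent): warms by 9.9 × 2.5 = 24.75°C, giving 33.47°C.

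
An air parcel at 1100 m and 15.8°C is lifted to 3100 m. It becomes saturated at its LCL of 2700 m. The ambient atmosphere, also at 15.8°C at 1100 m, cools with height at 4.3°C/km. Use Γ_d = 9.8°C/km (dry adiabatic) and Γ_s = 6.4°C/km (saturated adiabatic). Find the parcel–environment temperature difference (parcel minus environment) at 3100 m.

Parcel:
  1100–2700 m, dry: Δz = 1.6 km ⇒ ΔT = -15.68°C; T = 0.12°C
  2700–3100 m, saturated: Δz = 0.4 km ⇒ ΔT = -2.56°C; T = -2.44°C
Environment:
  1100–3100 m, environment: Δz = 2 km ⇒ ΔT = -8.6°C; T = 7.2°C
T_parcel − T_env = -2.44 − 7.2 = -9.64°C

-9.64°C (parcel cooler than environment)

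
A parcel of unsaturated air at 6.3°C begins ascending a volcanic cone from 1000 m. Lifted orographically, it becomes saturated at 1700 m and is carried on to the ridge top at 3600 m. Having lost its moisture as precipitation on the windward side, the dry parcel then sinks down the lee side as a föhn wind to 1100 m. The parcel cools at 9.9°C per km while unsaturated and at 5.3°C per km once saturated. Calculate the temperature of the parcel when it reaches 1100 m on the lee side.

1000–1700 m, dry: Δz = 0.7 km ⇒ ΔT = -6.93°C; T = -0.63°C
1700–3600 m, saturated: Δz = 1.9 km ⇒ ΔT = -10.07°C; T = -10.7°C
3600–1100 m, dry descent: Δz = 2.5 km ⇒ ΔT = +24.75°C; T = 14.05°C

14.05°C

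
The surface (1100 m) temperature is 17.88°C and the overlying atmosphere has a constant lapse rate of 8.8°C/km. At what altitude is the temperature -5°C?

Height above start = (17.88 − (-5)) / 8.8 = 2.6 km
Altitude = 1100 m + 2600 m = 3700 m

3700 m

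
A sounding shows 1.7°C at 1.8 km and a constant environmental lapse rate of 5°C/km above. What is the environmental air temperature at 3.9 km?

-8.8°C

Environmental to 3900 m: -5 × 2.1 km = -10.5°C, so T = -8.8°C.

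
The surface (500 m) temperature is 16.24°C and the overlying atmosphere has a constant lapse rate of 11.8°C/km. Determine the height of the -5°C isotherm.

2300 m

Height above start = (16.24 − (-5)) / 11.8 = 1.8 km
Altitude = 500 m + 1800 m = 2300 m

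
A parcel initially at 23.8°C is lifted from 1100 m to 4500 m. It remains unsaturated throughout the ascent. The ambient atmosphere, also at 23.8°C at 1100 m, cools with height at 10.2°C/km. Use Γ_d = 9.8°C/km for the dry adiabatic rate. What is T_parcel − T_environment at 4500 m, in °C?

+1.36°C (parcel warmer than environment)

Parcel:
  1100 → 4500 m (dry, 9.8°C/km): ΔT = -9.8 × 3.4 = -33.32°C → T = -9.52°C
Environment:
  1100 → 4500 m (environment, 10.2°C/km): ΔT = -10.2 × 3.4 = -34.68°C → T = -10.88°C
T_parcel − T_env = -9.52 − (-10.88) = +1.36°C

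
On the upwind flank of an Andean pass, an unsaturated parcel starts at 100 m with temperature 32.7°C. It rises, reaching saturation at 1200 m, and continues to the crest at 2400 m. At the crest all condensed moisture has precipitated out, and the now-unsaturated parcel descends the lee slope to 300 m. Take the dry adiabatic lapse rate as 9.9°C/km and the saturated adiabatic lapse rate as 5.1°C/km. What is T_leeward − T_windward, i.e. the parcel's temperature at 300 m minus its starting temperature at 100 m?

+3.78°C

From 100 m to 1200 m (dry): cools by 9.9 × 1.1 = 10.89°C, giving 21.81°C.
From 1200 m to 2400 m (saturated): cools by 5.1 × 1.2 = 6.12°C, giving 15.69°C.
From 2400 m to 300 m (dry descent): warms by 9.9 × 2.1 = 20.79°C, giving 36.48°C.
Net change vs windward start: 36.48 − 32.7 = +3.78°C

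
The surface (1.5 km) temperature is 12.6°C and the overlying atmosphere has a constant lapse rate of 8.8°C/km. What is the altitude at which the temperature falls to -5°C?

3.5 km

Height above start = (12.6 − (-5)) / 8.8 = 2 km
Altitude = 1500 m + 2000 m = 3500 m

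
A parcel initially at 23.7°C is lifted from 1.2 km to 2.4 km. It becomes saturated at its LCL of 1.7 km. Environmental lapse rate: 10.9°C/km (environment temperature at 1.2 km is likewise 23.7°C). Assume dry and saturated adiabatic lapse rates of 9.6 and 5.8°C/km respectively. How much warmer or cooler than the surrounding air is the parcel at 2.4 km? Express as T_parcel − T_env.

Parcel:
  Dry to 1700 m: -9.6 × 0.5 km = -4.8°C, so T = 18.9°C.
  Saturated to 2400 m: -5.8 × 0.7 km = -4.06°C, so T = 14.84°C.
Environment:
  Environment to 2400 m: -10.9 × 1.2 km = -13.08°C, so T = 10.62°C.
T_parcel − T_env = 14.84 − 10.62 = +4.22°C

+4.22°C (parcel warmer than environment)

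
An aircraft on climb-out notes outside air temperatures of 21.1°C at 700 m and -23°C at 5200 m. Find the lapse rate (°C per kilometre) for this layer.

9.8°C/km

Γ = −ΔT/Δz = (21.1 − (-23)) / (5200 − 700) m
  = 44.1°C / 4.5 km = 9.8°C/km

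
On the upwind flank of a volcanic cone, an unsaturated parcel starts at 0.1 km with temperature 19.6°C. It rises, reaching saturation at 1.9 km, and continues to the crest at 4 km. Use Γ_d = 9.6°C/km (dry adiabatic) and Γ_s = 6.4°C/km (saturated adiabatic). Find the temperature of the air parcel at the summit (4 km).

100 → 1900 m (dry, 9.6°C/km): ΔT = -9.6 × 1.8 = -17.28°C → T = 2.32°C
1900 → 4000 m (saturated, 6.4°C/km): ΔT = -6.4 × 2.1 = -13.44°C → T = -11.12°C

-11.12°C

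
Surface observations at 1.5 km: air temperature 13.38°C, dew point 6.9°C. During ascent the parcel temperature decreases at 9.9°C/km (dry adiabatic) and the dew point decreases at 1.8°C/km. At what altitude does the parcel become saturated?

T and T_d converge at 9.9 − 1.8 = 8.1°C per km
Height above start = (13.38 − 6.9) / 8.1 = 0.8 km
LCL altitude = 1500 m + 800 m = 2300 m

2.3 km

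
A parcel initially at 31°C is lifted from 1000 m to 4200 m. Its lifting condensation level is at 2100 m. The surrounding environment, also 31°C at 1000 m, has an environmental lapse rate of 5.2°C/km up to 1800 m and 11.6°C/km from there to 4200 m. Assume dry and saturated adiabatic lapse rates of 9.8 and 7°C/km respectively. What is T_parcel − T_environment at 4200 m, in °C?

Parcel:
  1000–2100 m, dry: Δz = 1.1 km ⇒ ΔT = -10.78°C; T = 20.22°C
  2100–4200 m, saturated: Δz = 2.1 km ⇒ ΔT = -14.7°C; T = 5.52°C
Environment:
  1000–1800 m, environment, lower layer: Δz = 0.8 km ⇒ ΔT = -4.16°C; T = 26.84°C
  1800–4200 m, environment, upper layer: Δz = 2.4 km ⇒ ΔT = -27.84°C; T = -1°C
T_parcel − T_env = 5.52 − (-1) = +6.52°C

+6.52°C (parcel warmer than environment)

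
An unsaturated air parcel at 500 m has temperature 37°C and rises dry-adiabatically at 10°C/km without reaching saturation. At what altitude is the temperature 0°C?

4200 m

Height above start = (37 − 0) / 10 = 3.7 km
Altitude = 500 m + 3700 m = 4200 m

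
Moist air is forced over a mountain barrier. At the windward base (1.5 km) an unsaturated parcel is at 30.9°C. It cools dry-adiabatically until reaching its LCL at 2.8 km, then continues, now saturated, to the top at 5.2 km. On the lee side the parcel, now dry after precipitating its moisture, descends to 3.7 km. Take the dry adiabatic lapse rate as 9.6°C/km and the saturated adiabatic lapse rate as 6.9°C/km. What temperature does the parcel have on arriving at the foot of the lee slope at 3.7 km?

16.26°C

1500 → 2800 m (dry, 9.6°C/km): ΔT = -9.6 × 1.3 = -12.48°C → T = 18.42°C
2800 → 5200 m (saturated, 6.9°C/km): ΔT = -6.9 × 2.4 = -16.56°C → T = 1.86°C
5200 → 3700 m (dry descent, 9.6°C/km): ΔT = +9.6 × 1.5 = +14.4°C → T = 16.26°C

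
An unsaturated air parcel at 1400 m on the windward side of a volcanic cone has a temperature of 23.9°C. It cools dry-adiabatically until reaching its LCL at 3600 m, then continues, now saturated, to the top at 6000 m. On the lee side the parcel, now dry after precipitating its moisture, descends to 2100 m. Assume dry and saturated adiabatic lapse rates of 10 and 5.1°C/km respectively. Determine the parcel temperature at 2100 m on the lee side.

28.66°C

Dry to 3600 m: -10 × 2.2 km = -22°C, so T = 1.9°C.
Saturated to 6000 m: -5.1 × 2.4 km = -12.24°C, so T = -10.34°C.
Dry descent to 2100 m: +10 × 3.9 km = +39°C, so T = 28.66°C.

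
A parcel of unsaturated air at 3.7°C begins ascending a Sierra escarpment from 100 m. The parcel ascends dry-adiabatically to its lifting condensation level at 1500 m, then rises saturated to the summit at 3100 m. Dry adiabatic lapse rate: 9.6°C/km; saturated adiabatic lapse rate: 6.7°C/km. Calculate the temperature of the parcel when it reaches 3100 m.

-20.46°C

Dry to 1500 m: -9.6 × 1.4 km = -13.44°C, so T = -9.74°C.
Saturated to 3100 m: -6.7 × 1.6 km = -10.72°C, so T = -20.46°C.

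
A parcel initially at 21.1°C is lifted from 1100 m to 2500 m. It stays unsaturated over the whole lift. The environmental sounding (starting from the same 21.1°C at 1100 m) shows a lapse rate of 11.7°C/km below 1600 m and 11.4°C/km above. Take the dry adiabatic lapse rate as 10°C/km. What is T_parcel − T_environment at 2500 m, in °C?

Parcel:
  From 1100 m to 2500 m (dry): cools by 10 × 1.4 = 14°C, giving 7.1°C.
Environment:
  From 1100 m to 1600 m (environment, lower layer): cools by 11.7 × 0.5 = 5.85°C, giving 15.25°C.
  From 1600 m to 2500 m (environment, upper layer): cools by 11.4 × 0.9 = 10.26°C, giving 4.99°C.
T_parcel − T_env = 7.1 − 4.99 = +2.11°C

+2.11°C (parcel warmer than environment)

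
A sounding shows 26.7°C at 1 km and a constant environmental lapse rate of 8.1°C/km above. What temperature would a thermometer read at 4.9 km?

From 1000 m to 4900 m (environmental): cools by 8.1 × 3.9 = 31.59°C, giving -4.89°C.

-4.89°C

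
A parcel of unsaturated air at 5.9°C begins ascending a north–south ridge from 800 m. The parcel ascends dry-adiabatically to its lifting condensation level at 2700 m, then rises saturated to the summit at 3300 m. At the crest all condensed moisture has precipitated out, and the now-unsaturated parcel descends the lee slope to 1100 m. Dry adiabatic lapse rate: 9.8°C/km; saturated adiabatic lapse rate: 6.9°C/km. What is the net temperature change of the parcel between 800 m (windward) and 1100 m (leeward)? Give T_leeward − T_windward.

From 800 m to 2700 m (dry): cools by 9.8 × 1.9 = 18.62°C, giving -12.72°C.
From 2700 m to 3300 m (saturated): cools by 6.9 × 0.6 = 4.14°C, giving -16.86°C.
From 3300 m to 1100 m (dry descent): warms by 9.8 × 2.2 = 21.56°C, giving 4.7°C.
Net change vs windward start: 4.7 − 5.9 = -1.2°C

-1.2°C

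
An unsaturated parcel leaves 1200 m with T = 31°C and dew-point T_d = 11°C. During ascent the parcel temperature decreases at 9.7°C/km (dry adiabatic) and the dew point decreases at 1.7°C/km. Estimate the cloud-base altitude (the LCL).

T and T_d converge at 9.7 − 1.7 = 8°C per km
Height above start = (31 − 11) / 8 = 2.5 km
LCL altitude = 1200 m + 2500 m = 3700 m

3700 m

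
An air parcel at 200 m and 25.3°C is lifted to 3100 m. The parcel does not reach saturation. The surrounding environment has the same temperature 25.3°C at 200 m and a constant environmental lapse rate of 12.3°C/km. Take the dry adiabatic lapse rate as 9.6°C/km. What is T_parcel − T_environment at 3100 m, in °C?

Parcel:
  Dry to 3100 m: -9.6 × 2.9 km = -27.84°C, so T = -2.54°C.
Environment:
  Environment to 3100 m: -12.3 × 2.9 km = -35.67°C, so T = -10.37°C.
T_parcel − T_env = -2.54 − (-10.37) = +7.83°C

+7.83°C (parcel warmer than environment)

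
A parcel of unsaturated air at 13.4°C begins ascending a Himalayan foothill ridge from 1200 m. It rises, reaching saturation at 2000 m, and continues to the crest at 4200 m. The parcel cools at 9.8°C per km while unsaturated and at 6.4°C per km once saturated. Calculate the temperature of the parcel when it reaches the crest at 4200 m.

1200 → 2000 m (dry, 9.8°C/km): ΔT = -9.8 × 0.8 = -7.84°C → T = 5.56°C
2000 → 4200 m (saturated, 6.4°C/km): ΔT = -6.4 × 2.2 = -14.08°C → T = -8.52°C

-8.52°C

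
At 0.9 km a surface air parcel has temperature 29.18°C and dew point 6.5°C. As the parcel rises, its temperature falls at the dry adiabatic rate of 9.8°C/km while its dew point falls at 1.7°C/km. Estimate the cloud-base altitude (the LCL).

T and T_d converge at 9.8 − 1.7 = 8.1°C per km
Height above start = (29.18 − 6.5) / 8.1 = 2.8 km
LCL altitude = 900 m + 2800 m = 3700 m

3.7 km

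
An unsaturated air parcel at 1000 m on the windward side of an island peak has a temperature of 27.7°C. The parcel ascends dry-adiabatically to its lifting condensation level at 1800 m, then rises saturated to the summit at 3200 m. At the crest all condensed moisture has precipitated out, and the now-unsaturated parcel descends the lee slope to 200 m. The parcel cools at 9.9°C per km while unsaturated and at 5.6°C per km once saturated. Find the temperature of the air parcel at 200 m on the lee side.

41.64°C

1000 → 1800 m (dry, 9.9°C/km): ΔT = -9.9 × 0.8 = -7.92°C → T = 19.78°C
1800 → 3200 m (saturated, 5.6°C/km): ΔT = -5.6 × 1.4 = -7.84°C → T = 11.94°C
3200 → 200 m (dry descent, 9.9°C/km): ΔT = +9.9 × 3 = +29.7°C → T = 41.64°C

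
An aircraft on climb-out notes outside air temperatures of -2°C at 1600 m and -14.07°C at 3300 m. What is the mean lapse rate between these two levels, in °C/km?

7.1°C/km

Γ = −ΔT/Δz = (-2 − (-14.07)) / (3300 − 1600) m
  = 12.07°C / 1.7 km = 7.1°C/km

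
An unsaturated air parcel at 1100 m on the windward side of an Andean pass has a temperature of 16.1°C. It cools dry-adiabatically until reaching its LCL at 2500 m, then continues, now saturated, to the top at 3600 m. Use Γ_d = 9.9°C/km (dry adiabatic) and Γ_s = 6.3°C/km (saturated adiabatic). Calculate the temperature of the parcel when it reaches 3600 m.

-4.69°C

From 1100 m to 2500 m (dry): cools by 9.9 × 1.4 = 13.86°C, giving 2.24°C.
From 2500 m to 3600 m (saturated): cools by 6.3 × 1.1 = 6.93°C, giving -4.69°C.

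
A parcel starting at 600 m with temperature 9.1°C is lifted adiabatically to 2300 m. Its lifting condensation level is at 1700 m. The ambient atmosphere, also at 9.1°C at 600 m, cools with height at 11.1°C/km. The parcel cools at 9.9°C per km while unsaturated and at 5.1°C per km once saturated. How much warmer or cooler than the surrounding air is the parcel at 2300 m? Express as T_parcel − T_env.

+4.92°C (parcel warmer than environment)

Parcel:
  From 600 m to 1700 m (dry): cools by 9.9 × 1.1 = 10.89°C, giving -1.79°C.
  From 1700 m to 2300 m (saturated): cools by 5.1 × 0.6 = 3.06°C, giving -4.85°C.
Environment:
  From 600 m to 2300 m (environment): cools by 11.1 × 1.7 = 18.87°C, giving -9.77°C.
T_parcel − T_env = -4.85 − (-9.77) = +4.92°C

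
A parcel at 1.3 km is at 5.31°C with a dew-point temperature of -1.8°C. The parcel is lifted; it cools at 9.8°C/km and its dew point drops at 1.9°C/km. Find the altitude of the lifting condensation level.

2.2 km

T and T_d converge at 9.8 − 1.9 = 7.9°C per km
Height above start = (5.31 − (-1.8)) / 7.9 = 0.9 km
LCL altitude = 1300 m + 900 m = 2200 m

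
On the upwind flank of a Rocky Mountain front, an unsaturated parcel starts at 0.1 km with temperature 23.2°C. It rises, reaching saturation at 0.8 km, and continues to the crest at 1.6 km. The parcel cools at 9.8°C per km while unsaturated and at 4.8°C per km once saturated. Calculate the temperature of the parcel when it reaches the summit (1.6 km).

12.5°C

100 → 800 m (dry, 9.8°C/km): ΔT = -9.8 × 0.7 = -6.86°C → T = 16.34°C
800 → 1600 m (saturated, 4.8°C/km): ΔT = -4.8 × 0.8 = -3.84°C → T = 12.5°C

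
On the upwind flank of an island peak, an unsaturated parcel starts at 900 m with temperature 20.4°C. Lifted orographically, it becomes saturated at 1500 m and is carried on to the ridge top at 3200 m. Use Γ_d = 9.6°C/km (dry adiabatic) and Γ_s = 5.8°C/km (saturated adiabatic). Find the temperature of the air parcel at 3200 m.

4.78°C

From 900 m to 1500 m (dry): cools by 9.6 × 0.6 = 5.76°C, giving 14.64°C.
From 1500 m to 3200 m (saturated): cools by 5.8 × 1.7 = 9.86°C, giving 4.78°C.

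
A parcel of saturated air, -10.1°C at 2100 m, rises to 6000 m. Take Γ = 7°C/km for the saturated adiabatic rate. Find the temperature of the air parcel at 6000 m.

2100 → 6000 m (saturated adiabatic, 7°C/km): ΔT = -7 × 3.9 = -27.3°C → T = -37.4°C

-37.4°C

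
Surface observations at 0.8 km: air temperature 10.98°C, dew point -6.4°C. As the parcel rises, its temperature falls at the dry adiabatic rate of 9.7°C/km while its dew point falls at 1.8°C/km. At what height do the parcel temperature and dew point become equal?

3 km

T and T_d converge at 9.7 − 1.8 = 7.9°C per km
Height above start = (10.98 − (-6.4)) / 7.9 = 2.2 km
LCL altitude = 800 m + 2200 m = 3000 m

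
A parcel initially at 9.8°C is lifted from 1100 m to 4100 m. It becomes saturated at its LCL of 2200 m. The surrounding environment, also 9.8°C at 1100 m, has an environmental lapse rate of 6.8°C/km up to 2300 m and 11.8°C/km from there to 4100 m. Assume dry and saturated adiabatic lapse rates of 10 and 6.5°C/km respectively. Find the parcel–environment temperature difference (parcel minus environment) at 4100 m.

+6.05°C (parcel warmer than environment)

Parcel:
  From 1100 m to 2200 m (dry): cools by 10 × 1.1 = 11°C, giving -1.2°C.
  From 2200 m to 4100 m (saturated): cools by 6.5 × 1.9 = 12.35°C, giving -13.55°C.
Environment:
  From 1100 m to 2300 m (environment, lower layer): cools by 6.8 × 1.2 = 8.16°C, giving 1.64°C.
  From 2300 m to 4100 m (environment, upper layer): cools by 11.8 × 1.8 = 21.24°C, giving -19.6°C.
T_parcel − T_env = -13.55 − (-19.6) = +6.05°C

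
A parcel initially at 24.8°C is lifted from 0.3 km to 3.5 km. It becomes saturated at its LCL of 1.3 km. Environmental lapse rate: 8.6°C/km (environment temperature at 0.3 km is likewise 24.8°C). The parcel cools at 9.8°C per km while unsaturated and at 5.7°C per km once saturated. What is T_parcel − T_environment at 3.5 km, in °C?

Parcel:
  300 → 1300 m (dry, 9.8°C/km): ΔT = -9.8 × 1 = -9.8°C → T = 15°C
  1300 → 3500 m (saturated, 5.7°C/km): ΔT = -5.7 × 2.2 = -12.54°C → T = 2.46°C
Environment:
  300 → 3500 m (environment, 8.6°C/km): ΔT = -8.6 × 3.2 = -27.52°C → T = -2.72°C
T_parcel − T_env = 2.46 − (-2.72) = +5.18°C

+5.18°C (parcel warmer than environment)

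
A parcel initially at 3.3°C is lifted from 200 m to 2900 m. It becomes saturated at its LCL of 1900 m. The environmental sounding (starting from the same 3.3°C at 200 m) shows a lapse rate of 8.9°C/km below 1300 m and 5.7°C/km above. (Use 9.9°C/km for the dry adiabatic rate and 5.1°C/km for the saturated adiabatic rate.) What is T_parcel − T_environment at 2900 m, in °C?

-3.02°C (parcel cooler than environment)

Parcel:
  From 200 m to 1900 m (dry): cools by 9.9 × 1.7 = 16.83°C, giving -13.53°C.
  From 1900 m to 2900 m (saturated): cools by 5.1 × 1 = 5.1°C, giving -18.63°C.
Environment:
  From 200 m to 1300 m (environment, lower layer): cools by 8.9 × 1.1 = 9.79°C, giving -6.49°C.
  From 1300 m to 2900 m (environment, upper layer): cools by 5.7 × 1.6 = 9.12°C, giving -15.61°C.
T_parcel − T_env = -18.63 − (-15.61) = -3.02°C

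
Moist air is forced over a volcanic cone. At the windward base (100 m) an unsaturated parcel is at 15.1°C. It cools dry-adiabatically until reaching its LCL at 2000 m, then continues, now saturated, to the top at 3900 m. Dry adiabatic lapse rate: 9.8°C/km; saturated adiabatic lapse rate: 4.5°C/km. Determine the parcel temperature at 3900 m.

100 → 2000 m (dry, 9.8°C/km): ΔT = -9.8 × 1.9 = -18.62°C → T = -3.52°C
2000 → 3900 m (saturated, 4.5°C/km): ΔT = -4.5 × 1.9 = -8.55°C → T = -12.07°C

-12.07°C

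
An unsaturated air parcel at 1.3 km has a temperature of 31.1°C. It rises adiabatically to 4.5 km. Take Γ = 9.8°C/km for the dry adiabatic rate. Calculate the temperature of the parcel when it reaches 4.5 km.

Dry adiabatic to 4500 m: -9.8 × 3.2 km = -31.36°C, so T = -0.26°C.

-0.26°C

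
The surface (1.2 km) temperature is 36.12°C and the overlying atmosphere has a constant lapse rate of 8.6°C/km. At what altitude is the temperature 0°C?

Height above start = (36.12 − 0) / 8.6 = 4.2 km
Altitude = 1200 m + 4200 m = 5400 m

5.4 km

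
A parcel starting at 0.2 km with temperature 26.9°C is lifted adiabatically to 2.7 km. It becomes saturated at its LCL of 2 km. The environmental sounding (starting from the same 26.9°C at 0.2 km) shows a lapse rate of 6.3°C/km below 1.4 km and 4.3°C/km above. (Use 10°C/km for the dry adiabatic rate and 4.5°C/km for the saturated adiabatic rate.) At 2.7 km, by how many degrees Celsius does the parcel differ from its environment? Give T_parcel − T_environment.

-8°C (parcel cooler than environment)

Parcel:
  Dry to 2000 m: -10 × 1.8 km = -18°C, so T = 8.9°C.
  Saturated to 2700 m: -4.5 × 0.7 km = -3.15°C, so T = 5.75°C.
Environment:
  Environment, lower layer to 1400 m: -6.3 × 1.2 km = -7.56°C, so T = 19.34°C.
  Environment, upper layer to 2700 m: -4.3 × 1.3 km = -5.59°C, so T = 13.75°C.
T_parcel − T_env = 5.75 − 13.75 = -8°C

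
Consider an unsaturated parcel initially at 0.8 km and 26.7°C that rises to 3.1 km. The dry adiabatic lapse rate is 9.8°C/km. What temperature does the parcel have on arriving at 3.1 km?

4.16°C

Dry adiabatic to 3100 m: -9.8 × 2.3 km = -22.54°C, so T = 4.16°C.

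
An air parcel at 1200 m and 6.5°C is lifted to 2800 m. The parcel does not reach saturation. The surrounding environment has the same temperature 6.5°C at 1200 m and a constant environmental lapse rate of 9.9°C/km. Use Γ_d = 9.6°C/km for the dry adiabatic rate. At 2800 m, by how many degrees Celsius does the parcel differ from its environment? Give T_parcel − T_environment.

Parcel:
  Dry to 2800 m: -9.6 × 1.6 km = -15.36°C, so T = -8.86°C.
Environment:
  Environment to 2800 m: -9.9 × 1.6 km = -15.84°C, so T = -9.34°C.
T_parcel − T_env = -8.86 − (-9.34) = +0.48°C

+0.48°C (parcel warmer than environment)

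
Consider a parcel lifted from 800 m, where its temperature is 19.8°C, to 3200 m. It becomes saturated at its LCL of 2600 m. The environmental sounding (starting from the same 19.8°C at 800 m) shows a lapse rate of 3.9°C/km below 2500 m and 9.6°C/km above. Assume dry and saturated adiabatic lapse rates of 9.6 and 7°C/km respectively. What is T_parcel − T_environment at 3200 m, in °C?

-8.13°C (parcel cooler than environment)

Parcel:
  800–2600 m, dry: Δz = 1.8 km ⇒ ΔT = -17.28°C; T = 2.52°C
  2600–3200 m, saturated: Δz = 0.6 km ⇒ ΔT = -4.2°C; T = -1.68°C
Environment:
  800–2500 m, environment, lower layer: Δz = 1.7 km ⇒ ΔT = -6.63°C; T = 13.17°C
  2500–3200 m, environment, upper layer: Δz = 0.7 km ⇒ ΔT = -6.72°C; T = 6.45°C
T_parcel − T_env = -1.68 − 6.45 = -8.13°C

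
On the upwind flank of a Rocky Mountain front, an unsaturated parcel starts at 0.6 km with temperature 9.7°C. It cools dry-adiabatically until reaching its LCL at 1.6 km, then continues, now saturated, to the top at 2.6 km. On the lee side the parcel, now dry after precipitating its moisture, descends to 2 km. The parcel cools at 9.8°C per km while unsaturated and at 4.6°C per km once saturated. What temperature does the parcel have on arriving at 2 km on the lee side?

1.18°C

From 600 m to 1600 m (dry): cools by 9.8 × 1 = 9.8°C, giving -0.1°C.
From 1600 m to 2600 m (saturated): cools by 4.6 × 1 = 4.6°C, giving -4.7°C.
From 2600 m to 2000 m (dry descent): warms by 9.8 × 0.6 = 5.88°C, giving 1.18°C.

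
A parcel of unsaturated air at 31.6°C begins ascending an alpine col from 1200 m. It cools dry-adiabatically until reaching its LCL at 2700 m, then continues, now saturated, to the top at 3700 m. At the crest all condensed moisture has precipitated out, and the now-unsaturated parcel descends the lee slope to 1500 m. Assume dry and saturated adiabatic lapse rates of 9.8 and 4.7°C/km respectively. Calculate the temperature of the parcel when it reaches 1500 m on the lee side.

33.76°C

Dry to 2700 m: -9.8 × 1.5 km = -14.7°C, so T = 16.9°C.
Saturated to 3700 m: -4.7 × 1 km = -4.7°C, so T = 12.2°C.
Dry descent to 1500 m: +9.8 × 2.2 km = +21.56°C, so T = 33.76°C.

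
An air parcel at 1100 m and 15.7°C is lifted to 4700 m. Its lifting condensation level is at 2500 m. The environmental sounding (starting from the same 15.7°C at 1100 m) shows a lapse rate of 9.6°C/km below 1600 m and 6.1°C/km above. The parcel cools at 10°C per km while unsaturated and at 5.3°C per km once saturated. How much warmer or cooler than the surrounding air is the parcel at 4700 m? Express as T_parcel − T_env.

-1.95°C (parcel cooler than environment)

Parcel:
  1100 → 2500 m (dry, 10°C/km): ΔT = -10 × 1.4 = -14°C → T = 1.7°C
  2500 → 4700 m (saturated, 5.3°C/km): ΔT = -5.3 × 2.2 = -11.66°C → T = -9.96°C
Environment:
  1100 → 1600 m (environment, lower layer, 9.6°C/km): ΔT = -9.6 × 0.5 = -4.8°C → T = 10.9°C
  1600 → 4700 m (environment, upper layer, 6.1°C/km): ΔT = -6.1 × 3.1 = -18.91°C → T = -8.01°C
T_parcel − T_env = -9.96 − (-8.01) = -1.95°C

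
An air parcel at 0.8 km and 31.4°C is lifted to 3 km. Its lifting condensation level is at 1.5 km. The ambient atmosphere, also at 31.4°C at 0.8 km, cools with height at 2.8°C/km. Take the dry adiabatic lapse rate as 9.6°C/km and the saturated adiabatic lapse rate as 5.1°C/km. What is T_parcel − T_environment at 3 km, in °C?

Parcel:
  800 → 1500 m (dry, 9.6°C/km): ΔT = -9.6 × 0.7 = -6.72°C → T = 24.68°C
  1500 → 3000 m (saturated, 5.1°C/km): ΔT = -5.1 × 1.5 = -7.65°C → T = 17.03°C
Environment:
  800 → 3000 m (environment, 2.8°C/km): ΔT = -2.8 × 2.2 = -6.16°C → T = 25.24°C
T_parcel − T_env = 17.03 − 25.24 = -8.21°C

-8.21°C (parcel cooler than environment)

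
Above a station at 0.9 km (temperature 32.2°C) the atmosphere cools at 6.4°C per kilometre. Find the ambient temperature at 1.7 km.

From 900 m to 1700 m (environmental): cools by 6.4 × 0.8 = 5.12°C, giving 27.08°C.

27.08°C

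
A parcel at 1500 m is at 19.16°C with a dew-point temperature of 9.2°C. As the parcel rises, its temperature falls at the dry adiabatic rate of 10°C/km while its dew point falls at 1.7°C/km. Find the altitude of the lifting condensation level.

2700 m

T and T_d converge at 10 − 1.7 = 8.3°C per km
Height above start = (19.16 − 9.2) / 8.3 = 1.2 km
LCL altitude = 1500 m + 1200 m = 2700 m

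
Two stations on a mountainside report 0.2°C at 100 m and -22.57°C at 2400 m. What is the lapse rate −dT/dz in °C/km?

9.9°C/km

Γ = −ΔT/Δz = (0.2 − (-22.57)) / (2400 − 100) m
  = 22.77°C / 2.3 km = 9.9°C/km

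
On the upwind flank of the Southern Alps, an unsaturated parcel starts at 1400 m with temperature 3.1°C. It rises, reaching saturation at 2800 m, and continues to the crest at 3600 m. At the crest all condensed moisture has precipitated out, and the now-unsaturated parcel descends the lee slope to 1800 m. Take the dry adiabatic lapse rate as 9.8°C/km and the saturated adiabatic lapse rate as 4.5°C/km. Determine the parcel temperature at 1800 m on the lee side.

3.42°C

From 1400 m to 2800 m (dry): cools by 9.8 × 1.4 = 13.72°C, giving -10.62°C.
From 2800 m to 3600 m (saturated): cools by 4.5 × 0.8 = 3.6°C, giving -14.22°C.
From 3600 m to 1800 m (dry descent): warms by 9.8 × 1.8 = 17.64°C, giving 3.42°C.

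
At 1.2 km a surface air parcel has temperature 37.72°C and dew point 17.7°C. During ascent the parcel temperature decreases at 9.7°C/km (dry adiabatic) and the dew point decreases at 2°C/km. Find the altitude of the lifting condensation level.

3.8 km

T and T_d converge at 9.7 − 2 = 7.7°C per km
Height above start = (37.72 − 17.7) / 7.7 = 2.6 km
LCL altitude = 1200 m + 2600 m = 3800 m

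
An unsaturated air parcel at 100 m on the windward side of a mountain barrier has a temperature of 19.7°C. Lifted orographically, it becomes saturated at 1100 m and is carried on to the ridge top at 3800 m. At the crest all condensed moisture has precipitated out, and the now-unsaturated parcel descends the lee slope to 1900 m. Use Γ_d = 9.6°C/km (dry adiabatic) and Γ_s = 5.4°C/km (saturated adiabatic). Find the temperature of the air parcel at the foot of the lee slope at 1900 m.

100–1100 m, dry: Δz = 1 km ⇒ ΔT = -9.6°C; T = 10.1°C
1100–3800 m, saturated: Δz = 2.7 km ⇒ ΔT = -14.58°C; T = -4.48°C
3800–1900 m, dry descent: Δz = 1.9 km ⇒ ΔT = +18.24°C; T = 13.76°C

13.76°C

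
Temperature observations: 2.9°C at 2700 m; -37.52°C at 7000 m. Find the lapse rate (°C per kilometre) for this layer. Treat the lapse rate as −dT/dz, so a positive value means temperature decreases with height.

9.4°C/km

Γ = −ΔT/Δz = (2.9 − (-37.52)) / (7000 − 2700) m
  = 40.42°C / 4.3 km = 9.4°C/km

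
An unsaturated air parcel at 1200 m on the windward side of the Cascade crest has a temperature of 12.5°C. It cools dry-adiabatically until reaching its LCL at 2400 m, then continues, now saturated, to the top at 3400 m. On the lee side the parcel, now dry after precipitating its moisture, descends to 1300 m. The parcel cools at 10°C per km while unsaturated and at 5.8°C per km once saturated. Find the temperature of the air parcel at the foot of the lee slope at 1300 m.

1200–2400 m, dry: Δz = 1.2 km ⇒ ΔT = -12°C; T = 0.5°C
2400–3400 m, saturated: Δz = 1 km ⇒ ΔT = -5.8°C; T = -5.3°C
3400–1300 m, dry descent: Δz = 2.1 km ⇒ ΔT = +21°C; T = 15.7°C

15.7°C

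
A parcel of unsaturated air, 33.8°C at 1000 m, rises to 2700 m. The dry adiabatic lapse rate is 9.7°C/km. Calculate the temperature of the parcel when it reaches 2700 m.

From 1000 m to 2700 m (dry adiabatic): cools by 9.7 × 1.7 = 16.49°C, giving 17.31°C.

17.31°C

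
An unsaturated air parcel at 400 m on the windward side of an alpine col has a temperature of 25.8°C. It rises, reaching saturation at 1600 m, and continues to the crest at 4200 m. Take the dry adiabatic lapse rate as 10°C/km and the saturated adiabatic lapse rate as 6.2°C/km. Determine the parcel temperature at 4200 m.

-2.32°C

400–1600 m, dry: Δz = 1.2 km ⇒ ΔT = -12°C; T = 13.8°C
1600–4200 m, saturated: Δz = 2.6 km ⇒ ΔT = -16.12°C; T = -2.32°C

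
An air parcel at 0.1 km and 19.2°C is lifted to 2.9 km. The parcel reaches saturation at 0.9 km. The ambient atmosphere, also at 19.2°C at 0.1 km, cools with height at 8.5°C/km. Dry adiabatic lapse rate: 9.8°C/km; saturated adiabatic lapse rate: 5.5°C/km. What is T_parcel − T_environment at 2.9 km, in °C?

+4.96°C (parcel warmer than environment)

Parcel:
  From 100 m to 900 m (dry): cools by 9.8 × 0.8 = 7.84°C, giving 11.36°C.
  From 900 m to 2900 m (saturated): cools by 5.5 × 2 = 11°C, giving 0.36°C.
Environment:
  From 100 m to 2900 m (environment): cools by 8.5 × 2.8 = 23.8°C, giving -4.6°C.
T_parcel − T_env = 0.36 − (-4.6) = +4.96°C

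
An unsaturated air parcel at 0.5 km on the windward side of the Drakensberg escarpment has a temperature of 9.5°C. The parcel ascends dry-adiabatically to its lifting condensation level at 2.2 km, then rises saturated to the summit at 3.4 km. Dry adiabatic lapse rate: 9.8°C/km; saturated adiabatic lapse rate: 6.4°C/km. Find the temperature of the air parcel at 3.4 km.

From 500 m to 2200 m (dry): cools by 9.8 × 1.7 = 16.66°C, giving -7.16°C.
From 2200 m to 3400 m (saturated): cools by 6.4 × 1.2 = 7.68°C, giving -14.84°C.

-14.84°C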